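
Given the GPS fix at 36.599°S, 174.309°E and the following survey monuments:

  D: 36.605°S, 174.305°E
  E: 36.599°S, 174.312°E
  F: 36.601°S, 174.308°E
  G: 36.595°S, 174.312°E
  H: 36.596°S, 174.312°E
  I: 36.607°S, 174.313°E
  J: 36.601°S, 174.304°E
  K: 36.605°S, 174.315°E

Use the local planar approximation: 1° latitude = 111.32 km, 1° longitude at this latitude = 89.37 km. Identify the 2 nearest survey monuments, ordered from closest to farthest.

F, E

Distances from 36.599°S, 174.309°E:
D: 0.758 km
E: 0.268 km
F: 0.240 km
G: 0.520 km
H: 0.428 km
I: 0.960 km
J: 0.499 km
K: 0.857 km
Sorted: F (0.240 km) < E (0.268 km) < H (0.428 km) < J (0.499 km) < …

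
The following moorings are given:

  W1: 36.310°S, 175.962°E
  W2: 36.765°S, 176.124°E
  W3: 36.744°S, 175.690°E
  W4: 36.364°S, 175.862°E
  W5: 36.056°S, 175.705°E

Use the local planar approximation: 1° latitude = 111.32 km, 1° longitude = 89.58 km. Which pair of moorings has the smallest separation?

Pairwise distances:
W1–W2: √((-0.455·111.32)² + (0.162·89.58)²) = √(2565.48328 + 210.59698) = 52.689 km
W1–W3: √((-0.434·111.32)² + (-0.272·89.58)²) = √(2334.13437 + 593.69026) = 54.109 km
W1–W4: √((-0.054·111.32)² + (-0.100·89.58)²) = √(36.13549 + 80.24576) = 10.788 km
W1–W5: √((0.254·111.32)² + (-0.257·89.58)²) = √(799.49146 + 530.01525) = 36.462 km
W2–W3: √((0.021·111.32)² + (-0.434·89.58)²) = √(5.46493 + 1511.47711) = 38.948 km
W2–W4: √((0.401·111.32)² + (-0.262·89.58)²) = √(1992.66889 + 550.83902) = 50.433 km
W2–W5: √((0.709·111.32)² + (-0.419·89.58)²) = √(6229.29453 + 1408.80266) = 87.396 km
W3–W4: √((0.380·111.32)² + (0.172·89.58)²) = √(1789.42536 + 237.39907) = 45.020 km
W3–W5: √((0.688·111.32)² + (0.015·89.58)²) = √(5865.74625 + 1.80553) = 76.600 km
W4–W5: √((0.308·111.32)² + (-0.157·89.58)²) = √(1175.56820 + 197.79778) = 37.059 km
Closest pair: W1–W4 at 10.788 km.

W1 and W4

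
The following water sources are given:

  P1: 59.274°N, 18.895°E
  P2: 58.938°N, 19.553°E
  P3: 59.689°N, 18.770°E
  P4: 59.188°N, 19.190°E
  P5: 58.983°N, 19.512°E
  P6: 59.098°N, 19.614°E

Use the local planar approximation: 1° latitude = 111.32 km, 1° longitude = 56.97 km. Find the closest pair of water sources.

Pairwise distances:
P1–P2: 52.955 km
P1–P3: 46.743 km
P1–P4: 19.342 km
P1–P5: 47.801 km
P1–P6: 45.406 km
P2–P3: 94.758 km
P2–P4: 34.672 km
P2–P5: 5.527 km
P2–P6: 18.147 km
P3–P4: 60.687 km
P3–P5: 89.239 km
P3–P6: 81.488 km
P4–P5: 29.280 km
P4–P6: 26.151 km
P5–P6: 14.059 km
Closest pair: P2–P5 at 5.527 km.

P2 and P5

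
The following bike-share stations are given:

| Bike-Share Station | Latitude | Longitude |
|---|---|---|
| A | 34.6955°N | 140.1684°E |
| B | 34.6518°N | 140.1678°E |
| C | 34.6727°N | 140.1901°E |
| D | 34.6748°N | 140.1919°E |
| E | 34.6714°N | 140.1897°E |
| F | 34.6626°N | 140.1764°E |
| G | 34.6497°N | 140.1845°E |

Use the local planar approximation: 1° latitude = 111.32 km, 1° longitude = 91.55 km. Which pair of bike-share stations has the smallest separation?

Pairwise distances:
A–B: √((-0.0437·111.32)² + (-0.0006·91.55)²) = √(23.665150 + 0.003017) = 4.8650 km
A–C: √((-0.0228·111.32)² + (0.0217·91.55)²) = √(6.441931 + 3.946719) = 3.2231 km
A–D: √((-0.0207·111.32)² + (0.0235·91.55)²) = √(5.309909 + 4.628630) = 3.1525 km
A–E: √((-0.0241·111.32)² + (0.0213·91.55)²) = √(7.197480 + 3.802559) = 3.3166 km
A–F: √((-0.0329·111.32)² + (0.0080·91.55)²) = √(13.413379 + 0.536410) = 3.7349 km
A–G: √((-0.0458·111.32)² + (0.0161·91.55)²) = √(25.994254 + 2.172543) = 5.3072 km
B–C: √((0.0209·111.32)² + (0.0223·91.55)²) = √(5.413012 + 4.167988) = 3.0953 km
B–D: √((0.0230·111.32)² + (0.0241·91.55)²) = √(6.555443 + 4.868002) = 3.3799 km
B–E: √((0.0196·111.32)² + (0.0219·91.55)²) = √(4.760565 + 4.019804) = 2.9632 km
B–F: √((0.0108·111.32)² + (0.0086·91.55)²) = √(1.445419 + 0.619889) = 1.4371 km
B–G: √((-0.0021·111.32)² + (0.0167·91.55)²) = √(0.054649 + 2.337489) = 1.5467 km
C–D: √((0.0021·111.32)² + (0.0018·91.55)²) = √(0.054649 + 0.027156) = 0.2860 km
C–E: √((-0.0013·111.32)² + (-0.0004·91.55)²) = √(0.020943 + 0.001341) = 0.1493 km
C–F: √((-0.0101·111.32)² + (-0.0137·91.55)²) = √(1.264122 + 1.573105) = 1.6844 km
C–G: √((-0.0230·111.32)² + (-0.0056·91.55)²) = √(6.555443 + 0.262841) = 2.6112 km
D–E: √((-0.0034·111.32)² + (-0.0022·91.55)²) = √(0.143253 + 0.040566) = 0.4287 km
D–F: √((-0.0122·111.32)² + (-0.0155·91.55)²) = √(1.844446 + 2.013632) = 1.9642 km
D–G: √((-0.0251·111.32)² + (-0.0074·91.55)²) = √(7.807174 + 0.458966) = 2.8751 km
E–F: √((-0.0088·111.32)² + (-0.0133·91.55)²) = √(0.959648 + 1.482586) = 1.5628 km
E–G: √((-0.0217·111.32)² + (-0.0052·91.55)²) = √(5.835336 + 0.226633) = 2.4621 km
F–G: √((-0.0129·111.32)² + (0.0081·91.55)²) = √(2.062176 + 0.549904) = 1.6162 km
Closest pair: C–E at 0.1493 km.

C and E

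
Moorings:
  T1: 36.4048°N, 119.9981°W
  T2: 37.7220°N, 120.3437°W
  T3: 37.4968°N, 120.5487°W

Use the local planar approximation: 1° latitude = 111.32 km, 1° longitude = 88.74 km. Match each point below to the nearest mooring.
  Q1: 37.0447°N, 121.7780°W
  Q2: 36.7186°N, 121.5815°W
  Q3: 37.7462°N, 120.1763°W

Q1→T3; Q2→T3; Q3→T2

Q1 at 37.0447°N, 121.7780°W:
  T1: √((-0.6399·111.32)² + (1.7799·88.74)²) = √(5074.235457 + 24947.673686) = 173.2683 km
  T2: √((0.6773·111.32)² + (1.4343·88.74)²) = √(5684.713038 + 16200.142906) = 147.9353 km
  T3: √((0.4521·111.32)² + (1.2293·88.74)²) = √(2532.884634 + 11900.209634) = 120.1378 km
  → nearest: T3 (120.1378 km)
Q2 at 36.7186°N, 121.5815°W:
  T1: √((-0.3138·111.32)² + (1.5834·88.74)²) = √(1220.259715 + 19743.317515) = 144.7880 km
  T2: √((1.0034·111.32)² + (1.2378·88.74)²) = √(12476.552221 + 12065.346687) = 156.6585 km
  T3: √((0.7782·111.32)² + (1.0328·88.74)²) = √(7504.622451 + 8399.845678) = 126.1129 km
  → nearest: T3 (126.1129 km)
Q3 at 37.7462°N, 120.1763°W:
  T1: √((-1.3414·111.32)² + (0.1782·88.74)²) = √(22297.850500 + 250.065770) = 150.1596 km
  T2: √((-0.0242·111.32)² + (-0.1674·88.74)²) = √(7.257334 + 220.673283) = 15.0974 km
  T3: √((-0.2494·111.32)² + (-0.3724·88.74)²) = √(770.795718 + 1092.089404) = 43.1612 km
  → nearest: T2 (15.0974 km)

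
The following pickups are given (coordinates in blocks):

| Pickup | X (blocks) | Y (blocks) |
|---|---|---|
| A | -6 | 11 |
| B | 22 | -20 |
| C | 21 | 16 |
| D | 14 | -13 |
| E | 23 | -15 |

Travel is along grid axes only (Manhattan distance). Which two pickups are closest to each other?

B and E

Pairwise distances:
B–E: |1| + |5| = 1 + 5 = 6 blocks
D–E: |9| + |-2| = 9 + 2 = 11 blocks
B–D: |-8| + |7| = 8 + 7 = 15 blocks
A–C: |27| + |5| = 27 + 5 = 32 blocks
C–E: |2| + |-31| = 2 + 31 = 33 blocks
C–D: |-7| + |-29| = 7 + 29 = 36 blocks
B–C: |-1| + |36| = 1 + 36 = 37 blocks
A–D: |20| + |-24| = 20 + 24 = 44 blocks
A–E: |29| + |-26| = 29 + 26 = 55 blocks
A–B: |28| + |-31| = 28 + 31 = 59 blocks
Closest pair: B–E at 6 blocks.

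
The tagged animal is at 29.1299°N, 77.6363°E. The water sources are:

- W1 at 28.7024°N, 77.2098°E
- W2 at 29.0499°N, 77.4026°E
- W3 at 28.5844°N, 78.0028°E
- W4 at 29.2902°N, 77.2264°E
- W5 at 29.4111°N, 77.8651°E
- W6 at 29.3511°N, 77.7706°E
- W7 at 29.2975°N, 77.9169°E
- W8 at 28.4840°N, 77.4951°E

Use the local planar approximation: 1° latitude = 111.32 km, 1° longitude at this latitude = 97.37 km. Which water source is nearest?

Distances from 29.1299°N, 77.6363°E:
W1: √((-0.4275·111.32)² + (-0.4265·97.37)²) = √(2264.741474 + 1724.600116) = 63.1612 km
W2: √((-0.0800·111.32)² + (-0.2337·97.37)²) = √(79.309711 + 517.806818) = 24.4360 km
W3: √((-0.5455·111.32)² + (0.3665·97.37)²) = √(3687.532912 + 1273.498090) = 70.4346 km
W4: √((0.1603·111.32)² + (-0.4099·97.37)²) = √(318.429606 + 1592.964791) = 43.7195 km
W5: √((0.2812·111.32)² + (0.2288·97.37)²) = √(979.889329 + 496.320690) = 38.4215 km
W6: √((0.2212·111.32)² + (0.1343·97.37)²) = √(606.340588 + 171.002463) = 27.8809 km
W7: √((0.1676·111.32)² + (0.2806·97.37)²) = √(348.092306 + 746.492886) = 33.0845 km
W8: √((-0.6459·111.32)² + (-0.1412·97.37)²) = √(5169.838357 + 189.025212) = 73.2043 km
Minimum: W2 at 24.4360 km.

W2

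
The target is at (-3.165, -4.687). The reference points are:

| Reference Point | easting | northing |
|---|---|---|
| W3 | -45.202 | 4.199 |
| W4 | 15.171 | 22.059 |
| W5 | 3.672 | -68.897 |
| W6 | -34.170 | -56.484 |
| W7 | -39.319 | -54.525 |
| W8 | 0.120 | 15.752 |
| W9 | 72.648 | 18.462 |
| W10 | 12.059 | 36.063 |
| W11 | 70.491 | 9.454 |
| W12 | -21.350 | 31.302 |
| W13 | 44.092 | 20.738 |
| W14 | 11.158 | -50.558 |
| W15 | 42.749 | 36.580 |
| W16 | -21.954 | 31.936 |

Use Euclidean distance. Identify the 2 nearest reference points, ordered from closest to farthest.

W8, W4

Distances from (-3.165, -4.687):
W3: √((-42.037)² + (8.886)²) = √(1767.10937 + 78.96100) = 42.966
W4: √((18.336)² + (26.746)²) = √(336.20890 + 715.34852) = 32.428
W5: √((6.837)² + (-64.210)²) = √(46.74457 + 4122.92410) = 64.573
W6: √((-31.005)² + (-51.797)²) = √(961.31003 + 2682.92921) = 60.368
W7: √((-36.154)² + (-49.838)²) = √(1307.11172 + 2483.82624) = 61.571
W8: √((3.285)² + (20.439)²) = √(10.79123 + 417.75272) = 20.701
W9: √((75.813)² + (23.149)²) = √(5747.61097 + 535.87620) = 79.268
W10: √((15.224)² + (40.750)²) = √(231.77018 + 1660.56250) = 43.501
W11: √((73.656)² + (14.141)²) = √(5425.20634 + 199.96788) = 75.001
W12: √((-18.185)² + (35.989)²) = √(330.69423 + 1295.20812) = 40.322
W13: √((47.257)² + (25.425)²) = √(2233.22405 + 646.43063) = 53.662
W14: √((14.323)² + (-45.871)²) = √(205.14833 + 2104.14864) = 48.055
W15: √((45.914)² + (41.267)²) = √(2108.09540 + 1702.96529) = 61.734
W16: √((-18.789)² + (36.623)²) = √(353.02652 + 1341.24413) = 41.162
Sorted: W8 (20.701) < W4 (32.428) < W12 (40.322) < W16 (41.162) < …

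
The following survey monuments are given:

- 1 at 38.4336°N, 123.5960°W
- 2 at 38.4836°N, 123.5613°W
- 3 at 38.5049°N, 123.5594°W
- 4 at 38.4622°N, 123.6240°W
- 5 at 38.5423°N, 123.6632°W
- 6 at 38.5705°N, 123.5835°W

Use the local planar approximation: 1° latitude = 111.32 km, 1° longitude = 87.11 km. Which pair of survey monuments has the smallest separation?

Pairwise distances:
2–3: 2.3769 km
1–4: 4.0107 km
2–4: 5.9587 km
1–2: 6.3338 km
3–4: 7.3662 km
3–6: 7.5984 km
5–6: 7.6194 km
1–3: 8.5535 km
4–5: 9.5482 km
2–6: 9.8651 km
3–5: 9.9545 km
2–5: 11.0223 km
4–6: 12.5616 km
1–5: 13.4420 km
1–6: 15.2786 km
Closest pair: 2–3 at 2.3769 km.

2 and 3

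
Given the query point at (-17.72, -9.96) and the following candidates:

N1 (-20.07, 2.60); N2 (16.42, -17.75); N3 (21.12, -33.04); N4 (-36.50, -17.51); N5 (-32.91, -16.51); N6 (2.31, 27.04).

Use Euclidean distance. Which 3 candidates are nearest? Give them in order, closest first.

N1, N5, N4

Distances from (-17.72, -9.96):
N1: √((-2.35)² + (12.56)²) = √(5.5225 + 157.7536) = 12.78
N2: √((34.14)² + (-7.79)²) = √(1165.5396 + 60.6841) = 35.02
N3: √((38.84)² + (-23.08)²) = √(1508.5456 + 532.6864) = 45.18
N4: √((-18.78)² + (-7.55)²) = √(352.6884 + 57.0025) = 20.24
N5: √((-15.19)² + (-6.55)²) = √(230.7361 + 42.9025) = 16.54
N6: √((20.03)² + (37.00)²) = √(401.2009 + 1369.0000) = 42.07
Sorted: N1 (12.78) < N5 (16.54) < N4 (20.24) < N2 (35.02) < N6 (42.07) < …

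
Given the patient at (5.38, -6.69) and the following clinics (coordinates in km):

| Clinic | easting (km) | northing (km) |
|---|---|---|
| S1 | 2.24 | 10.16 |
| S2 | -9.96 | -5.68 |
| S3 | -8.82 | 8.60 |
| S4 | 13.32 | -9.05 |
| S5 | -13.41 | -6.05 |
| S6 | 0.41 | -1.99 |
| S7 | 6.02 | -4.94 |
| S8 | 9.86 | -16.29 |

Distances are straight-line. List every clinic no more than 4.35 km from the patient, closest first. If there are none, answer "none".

S7

Distances from (5.38, -6.69):
S1: 17.14 km
S2: 15.37 km
S3: 20.87 km
S4: 8.28 km
S5: 18.80 km
S6: 6.84 km
S7: 1.86 km
S8: 10.59 km
Threshold 4.35 km: S7 (1.86 km) is within range.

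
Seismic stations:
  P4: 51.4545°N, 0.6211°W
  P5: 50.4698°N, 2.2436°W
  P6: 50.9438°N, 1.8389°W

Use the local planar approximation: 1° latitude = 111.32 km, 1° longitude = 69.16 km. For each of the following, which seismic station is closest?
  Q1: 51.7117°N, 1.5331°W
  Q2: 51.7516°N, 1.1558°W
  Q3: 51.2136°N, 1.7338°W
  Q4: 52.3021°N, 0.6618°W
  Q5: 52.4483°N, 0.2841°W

Q1→P4; Q2→P4; Q3→P6; Q4→P4; Q5→P4

Q1 at 51.7117°N, 1.5331°W:
  P4: √((-0.2572·111.32)² + (0.9120·69.16)²) = √(819.763021 + 3978.319384) = 69.2682 km
  P5: √((-1.2419·111.32)² + (-0.7105·69.16)²) = √(19112.594665 + 2414.560734) = 146.7214 km
  P6: √((-0.7679·111.32)² + (-0.3058·69.16)²) = √(7307.279690 + 447.285615) = 88.0600 km
  → nearest: P4 (69.2682 km)
Q2 at 51.7516°N, 1.1558°W:
  P4: √((-0.2971·111.32)² + (0.5347·69.16)²) = √(1093.834706 + 1367.509454) = 49.6119 km
  P5: √((-1.2818·111.32)² + (-1.0878·69.16)²) = √(20360.429251 + 5659.891139) = 161.3082 km
  P6: √((-0.8078·111.32)² + (-0.6831·69.16)²) = √(8086.379011 + 2231.919568) = 101.5790 km
  → nearest: P4 (49.6119 km)
Q3 at 51.2136°N, 1.7338°W:
  P4: √((0.2409·111.32)² + (1.1127·69.16)²) = √(719.150845 + 5921.969214) = 81.4931 km
  P5: √((-0.7438·111.32)² + (-0.5098·69.16)²) = √(6855.809530 + 1243.110204) = 89.9940 km
  P6: √((-0.2698·111.32)² + (-0.1051·69.16)²) = √(902.049325 + 52.834232) = 30.9012 km
  → nearest: P6 (30.9012 km)
Q4 at 52.3021°N, 0.6618°W:
  P4: √((-0.8476·111.32)² + (0.0407·69.16)²) = √(8902.834322 + 7.923167) = 94.3968 km
  P5: √((-1.8323·111.32)² + (-1.5818·69.16)²) = √(41604.428293 + 11967.766622) = 231.4567 km
  P6: √((-1.3583·111.32)² + (-1.1771·69.16)²) = √(22863.241130 + 6627.300889) = 171.7281 km
  → nearest: P4 (94.3968 km)
Q5 at 52.4483°N, 0.2841°W:
  P4: √((-0.9938·111.32)² + (-0.3370·69.16)²) = √(12238.956188 + 543.212520) = 113.0583 km
  P5: √((-1.9785·111.32)² + (-1.9595·69.16)²) = √(48508.573621 + 18365.404782) = 258.6000 km
  P6: √((-1.5045·111.32)² + (-1.5548·69.16)²) = √(28049.865263 + 11562.694018) = 199.0290 km
  → nearest: P4 (113.0583 km)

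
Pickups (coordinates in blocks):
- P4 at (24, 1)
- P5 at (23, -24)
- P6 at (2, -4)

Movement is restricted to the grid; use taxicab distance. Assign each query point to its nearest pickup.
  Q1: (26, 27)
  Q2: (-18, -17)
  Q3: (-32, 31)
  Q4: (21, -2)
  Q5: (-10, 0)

Q1 at (26, 27):
  P4: 28 blocks
  P5: 54 blocks
  P6: 55 blocks
  → nearest: P4 (28 blocks)
Q2 at (-18, -17):
  P4: 60 blocks
  P5: 48 blocks
  P6: 33 blocks
  → nearest: P6 (33 blocks)
Q3 at (-32, 31):
  P4: 86 blocks
  P5: 110 blocks
  P6: 69 blocks
  → nearest: P6 (69 blocks)
Q4 at (21, -2):
  P4: 6 blocks
  P5: 24 blocks
  P6: 21 blocks
  → nearest: P4 (6 blocks)
Q5 at (-10, 0):
  P4: 35 blocks
  P5: 57 blocks
  P6: 16 blocks
  → nearest: P6 (16 blocks)

Q1→P4; Q2→P6; Q3→P6; Q4→P4; Q5→P6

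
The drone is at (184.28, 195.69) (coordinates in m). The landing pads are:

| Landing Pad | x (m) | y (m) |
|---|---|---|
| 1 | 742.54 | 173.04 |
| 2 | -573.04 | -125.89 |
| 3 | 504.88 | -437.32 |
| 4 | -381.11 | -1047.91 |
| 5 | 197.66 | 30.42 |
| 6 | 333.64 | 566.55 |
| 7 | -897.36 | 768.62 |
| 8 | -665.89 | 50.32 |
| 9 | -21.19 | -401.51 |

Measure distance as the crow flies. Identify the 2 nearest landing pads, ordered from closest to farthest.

Distances from (184.28, 195.69):
1: √((558.26)² + (-22.65)²) = √(311654.2276 + 513.0225) = 558.72 m
2: √((-757.32)² + (-321.58)²) = √(573533.5824 + 103413.6964) = 822.77 m
3: √((320.60)² + (-633.01)²) = √(102784.3600 + 400701.6601) = 709.57 m
4: √((-565.39)² + (-1243.60)²) = √(319665.8521 + 1546540.9600) = 1366.09 m
5: √((13.38)² + (-165.27)²) = √(179.0244 + 27314.1729) = 165.81 m
6: √((149.36)² + (370.86)²) = √(22308.4096 + 137537.1396) = 399.81 m
7: √((-1081.64)² + (572.93)²) = √(1169945.0896 + 328248.7849) = 1224.01 m
8: √((-850.17)² + (-145.37)²) = √(722789.0289 + 21132.4369) = 862.51 m
9: √((-205.47)² + (-597.20)²) = √(42217.9209 + 356647.8400) = 631.56 m
Sorted: 5 (165.81 m) < 6 (399.81 m) < 1 (558.72 m) < 9 (631.56 m) < …

5, 6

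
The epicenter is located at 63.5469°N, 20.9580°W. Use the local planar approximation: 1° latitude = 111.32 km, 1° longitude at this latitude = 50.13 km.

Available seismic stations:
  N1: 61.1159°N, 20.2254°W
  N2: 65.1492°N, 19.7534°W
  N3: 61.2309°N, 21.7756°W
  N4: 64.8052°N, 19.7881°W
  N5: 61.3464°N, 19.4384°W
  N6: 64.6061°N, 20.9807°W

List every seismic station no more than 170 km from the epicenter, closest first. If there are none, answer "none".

Distances from 63.5469°N, 20.9580°W:
N1: 273.0995 km
N2: 188.3128 km
N3: 261.0547 km
N4: 151.8558 km
N5: 256.5312 km
N6: 117.9156 km
Threshold 170 km: N6 (117.9156 km), N4 (151.8558 km) are within range.

N6, N4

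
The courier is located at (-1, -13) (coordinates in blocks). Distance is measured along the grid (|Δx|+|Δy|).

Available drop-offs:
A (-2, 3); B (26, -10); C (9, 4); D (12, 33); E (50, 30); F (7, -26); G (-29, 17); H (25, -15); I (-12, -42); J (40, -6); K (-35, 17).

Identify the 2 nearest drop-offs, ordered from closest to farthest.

A, F

Distances from (-1, -13):
A: 17 blocks
B: 30 blocks
C: 27 blocks
D: 59 blocks
E: 94 blocks
F: 21 blocks
G: 58 blocks
H: 28 blocks
I: 40 blocks
J: 48 blocks
K: 64 blocks
Sorted: A (17 blocks) < F (21 blocks) < C (27 blocks) < H (28 blocks) < …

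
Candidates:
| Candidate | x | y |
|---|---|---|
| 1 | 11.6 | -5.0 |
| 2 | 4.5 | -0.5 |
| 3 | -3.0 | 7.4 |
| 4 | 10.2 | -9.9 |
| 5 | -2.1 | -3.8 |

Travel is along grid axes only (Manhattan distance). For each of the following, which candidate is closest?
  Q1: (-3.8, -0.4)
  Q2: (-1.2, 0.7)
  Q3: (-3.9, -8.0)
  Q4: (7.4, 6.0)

Q1→5; Q2→5; Q3→5; Q4→2

Q1 at (-3.8, -0.4):
  1: |15.4| + |-4.6| = 15.4 + 4.6 = 20.0000
  2: |8.3| + |-0.1| = 8.3 + 0.1 = 8.4000
  3: |0.8| + |7.8| = 0.8 + 7.8 = 8.6000
  4: |14.0| + |-9.5| = 14.0 + 9.5 = 23.5000
  5: |1.7| + |-3.4| = 1.7 + 3.4 = 5.1000
  → nearest: 5 (5.1000)
Q2 at (-1.2, 0.7):
  1: |12.8| + |-5.7| = 12.8 + 5.7 = 18.5000
  2: |5.7| + |-1.2| = 5.7 + 1.2 = 6.9000
  3: |-1.8| + |6.7| = 1.8 + 6.7 = 8.5000
  4: |11.4| + |-10.6| = 11.4 + 10.6 = 22.0000
  5: |-0.9| + |-4.5| = 0.9 + 4.5 = 5.4000
  → nearest: 5 (5.4000)
Q3 at (-3.9, -8.0):
  1: |15.5| + |3.0| = 15.5 + 3.0 = 18.5000
  2: |8.4| + |7.5| = 8.4 + 7.5 = 15.9000
  3: |0.9| + |15.4| = 0.9 + 15.4 = 16.3000
  4: |14.1| + |-1.9| = 14.1 + 1.9 = 16.0000
  5: |1.8| + |4.2| = 1.8 + 4.2 = 6.0000
  → nearest: 5 (6.0000)
Q4 at (7.4, 6.0):
  1: |4.2| + |-11.0| = 4.2 + 11.0 = 15.2000
  2: |-2.9| + |-6.5| = 2.9 + 6.5 = 9.4000
  3: |-10.4| + |1.4| = 10.4 + 1.4 = 11.8000
  4: |2.8| + |-15.9| = 2.8 + 15.9 = 18.7000
  5: |-9.5| + |-9.8| = 9.5 + 9.8 = 19.3000
  → nearest: 2 (9.4000)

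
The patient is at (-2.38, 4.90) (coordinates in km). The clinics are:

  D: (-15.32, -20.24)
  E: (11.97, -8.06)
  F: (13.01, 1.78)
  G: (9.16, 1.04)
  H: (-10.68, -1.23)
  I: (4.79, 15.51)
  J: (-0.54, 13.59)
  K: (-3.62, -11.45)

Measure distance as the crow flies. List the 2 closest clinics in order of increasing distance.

J, H

Distances from (-2.38, 4.90):
D: 28.27 km
E: 19.34 km
F: 15.70 km
G: 12.17 km
H: 10.32 km
I: 12.81 km
J: 8.88 km
K: 16.40 km
Sorted: J (8.88 km) < H (10.32 km) < G (12.17 km) < I (12.81 km) < …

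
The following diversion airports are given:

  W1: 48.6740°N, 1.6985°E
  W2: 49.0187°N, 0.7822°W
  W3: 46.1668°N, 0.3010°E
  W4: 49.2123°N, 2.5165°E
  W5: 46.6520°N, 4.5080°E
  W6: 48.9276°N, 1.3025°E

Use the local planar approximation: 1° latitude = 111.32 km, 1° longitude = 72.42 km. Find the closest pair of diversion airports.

W1 and W6

Pairwise distances:
W1–W2: 183.7045 km
W1–W3: 296.8847 km
W1–W4: 84.2624 km
W1–W5: 303.4183 km
W1–W6: 40.2420 km
W2–W3: 327.0216 km
W2–W4: 239.8620 km
W2–W5: 464.9622 km
W2–W6: 151.3142 km
W3–W4: 375.0748 km
W3–W5: 309.4216 km
W3–W6: 315.7745 km
W4–W5: 319.4258 km
W4–W6: 93.4558 km
W5–W6: 343.6000 km
Closest pair: W1–W6 at 40.2420 km.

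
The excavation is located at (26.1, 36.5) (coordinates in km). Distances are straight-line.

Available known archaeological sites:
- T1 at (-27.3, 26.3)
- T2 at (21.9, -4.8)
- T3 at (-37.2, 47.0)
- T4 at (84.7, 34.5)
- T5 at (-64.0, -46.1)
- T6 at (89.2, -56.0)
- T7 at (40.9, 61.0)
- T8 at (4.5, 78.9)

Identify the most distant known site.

T5

Distances from (26.1, 36.5):
T1: 54.4 km
T2: 41.5 km
T3: 64.2 km
T4: 58.6 km
T5: 122.2 km
T6: 112.0 km
T7: 28.6 km
T8: 47.6 km
Maximum: T5 at 122.2 km.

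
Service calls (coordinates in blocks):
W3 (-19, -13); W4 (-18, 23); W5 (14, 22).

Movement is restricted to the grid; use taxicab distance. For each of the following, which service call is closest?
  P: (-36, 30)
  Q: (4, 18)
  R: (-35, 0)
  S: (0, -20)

P at (-36, 30):
  W3: |17| + |-43| = 17 + 43 = 60 blocks
  W4: |18| + |-7| = 18 + 7 = 25 blocks
  W5: |50| + |-8| = 50 + 8 = 58 blocks
  → nearest: W4 (25 blocks)
Q at (4, 18):
  W3: |-23| + |-31| = 23 + 31 = 54 blocks
  W4: |-22| + |5| = 22 + 5 = 27 blocks
  W5: |10| + |4| = 10 + 4 = 14 blocks
  → nearest: W5 (14 blocks)
R at (-35, 0):
  W3: |16| + |-13| = 16 + 13 = 29 blocks
  W4: |17| + |23| = 17 + 23 = 40 blocks
  W5: |49| + |22| = 49 + 22 = 71 blocks
  → nearest: W3 (29 blocks)
S at (0, -20):
  W3: |-19| + |7| = 19 + 7 = 26 blocks
  W4: |-18| + |43| = 18 + 43 = 61 blocks
  W5: |14| + |42| = 14 + 42 = 56 blocks
  → nearest: W3 (26 blocks)

P→W4; Q→W5; R→W3; S→W3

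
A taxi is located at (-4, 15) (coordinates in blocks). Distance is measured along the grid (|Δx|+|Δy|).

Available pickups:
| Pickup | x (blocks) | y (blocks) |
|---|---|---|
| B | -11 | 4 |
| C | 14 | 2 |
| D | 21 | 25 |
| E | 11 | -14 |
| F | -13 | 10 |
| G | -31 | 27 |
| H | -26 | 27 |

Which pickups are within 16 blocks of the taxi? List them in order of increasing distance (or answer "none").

Distances from (-4, 15):
B: |-7| + |-11| = 7 + 11 = 18 blocks
C: |18| + |-13| = 18 + 13 = 31 blocks
D: |25| + |10| = 25 + 10 = 35 blocks
E: |15| + |-29| = 15 + 29 = 44 blocks
F: |-9| + |-5| = 9 + 5 = 14 blocks
G: |-27| + |12| = 27 + 12 = 39 blocks
H: |-22| + |12| = 22 + 12 = 34 blocks
Threshold 16 blocks: F (14 blocks) is within range.

F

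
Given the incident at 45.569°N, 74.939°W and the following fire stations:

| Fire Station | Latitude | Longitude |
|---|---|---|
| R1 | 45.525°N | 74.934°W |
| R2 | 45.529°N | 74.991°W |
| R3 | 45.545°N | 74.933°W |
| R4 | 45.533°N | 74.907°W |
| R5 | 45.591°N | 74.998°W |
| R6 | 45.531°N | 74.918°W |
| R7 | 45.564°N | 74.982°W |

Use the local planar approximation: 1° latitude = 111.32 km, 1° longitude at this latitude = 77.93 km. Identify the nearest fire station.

Distances from 45.569°N, 74.939°W:
R1: √((-0.044·111.32)² + (0.005·77.93)²) = √(23.99119 + 0.15183) = 4.914 km
R2: √((-0.040·111.32)² + (-0.052·77.93)²) = √(19.82743 + 16.42162) = 6.021 km
R3: √((-0.024·111.32)² + (0.006·77.93)²) = √(7.13787 + 0.21863) = 2.712 km
R4: √((-0.036·111.32)² + (0.032·77.93)²) = √(16.06022 + 6.21884) = 4.720 km
R5: √((0.022·111.32)² + (-0.059·77.93)²) = √(5.99780 + 21.14041) = 5.209 km
R6: √((-0.038·111.32)² + (0.021·77.93)²) = √(17.89425 + 2.67823) = 4.536 km
R7: √((-0.005·111.32)² + (-0.043·77.93)²) = √(0.30980 + 11.22913) = 3.397 km
Minimum: R3 at 2.712 km.

R3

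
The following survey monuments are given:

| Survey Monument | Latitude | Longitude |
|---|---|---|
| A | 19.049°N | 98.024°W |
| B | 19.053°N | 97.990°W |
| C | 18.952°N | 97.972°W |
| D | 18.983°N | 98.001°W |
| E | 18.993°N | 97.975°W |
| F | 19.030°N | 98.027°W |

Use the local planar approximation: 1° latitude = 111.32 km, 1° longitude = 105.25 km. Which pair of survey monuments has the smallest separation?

Pairwise distances:
A–F: √((-0.019·111.32)² + (-0.003·105.25)²) = √(4.47356 + 0.09970) = 2.139 km
D–E: √((0.010·111.32)² + (0.026·105.25)²) = √(1.23921 + 7.48843) = 2.954 km
A–B: √((0.004·111.32)² + (0.034·105.25)²) = √(0.19827 + 12.80566) = 3.606 km
C–E: √((0.041·111.32)² + (-0.003·105.25)²) = √(20.83119 + 0.09970) = 4.575 km
C–D: √((0.031·111.32)² + (-0.029·105.25)²) = √(11.90885 + 9.31623) = 4.607 km
B–F: √((-0.023·111.32)² + (-0.037·105.25)²) = √(6.55544 + 15.16518) = 4.661 km
D–F: √((0.047·111.32)² + (-0.026·105.25)²) = √(27.37424 + 7.48843) = 5.904 km
E–F: √((0.037·111.32)² + (-0.052·105.25)²) = √(16.96484 + 29.95373) = 6.850 km
B–E: √((-0.060·111.32)² + (0.015·105.25)²) = √(44.61171 + 2.49245) = 6.863 km
A–D: √((-0.066·111.32)² + (0.023·105.25)²) = √(53.98017 + 5.86003) = 7.736 km
B–D: √((-0.070·111.32)² + (-0.011·105.25)²) = √(60.72150 + 1.34039) = 7.878 km
A–E: √((-0.056·111.32)² + (0.049·105.25)²) = √(38.86176 + 26.59723) = 8.091 km
C–F: √((0.078·111.32)² + (-0.055·105.25)²) = √(75.39379 + 33.50963) = 10.436 km
B–C: √((-0.101·111.32)² + (0.018·105.25)²) = √(126.41224 + 3.58913) = 11.402 km
A–C: √((-0.097·111.32)² + (0.052·105.25)²) = √(116.59767 + 29.95373) = 12.106 km
Closest pair: A–F at 2.139 km.

A and F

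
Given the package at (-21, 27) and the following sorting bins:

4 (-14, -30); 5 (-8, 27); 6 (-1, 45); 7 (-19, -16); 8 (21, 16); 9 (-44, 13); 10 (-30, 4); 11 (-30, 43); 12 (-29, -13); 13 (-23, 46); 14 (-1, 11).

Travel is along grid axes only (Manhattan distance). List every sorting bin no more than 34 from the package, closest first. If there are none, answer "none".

Distances from (-21, 27):
4: |7| + |-57| = 7 + 57 = 64
5: |13| + |0| = 13 + 0 = 13
6: |20| + |18| = 20 + 18 = 38
7: |2| + |-43| = 2 + 43 = 45
8: |42| + |-11| = 42 + 11 = 53
9: |-23| + |-14| = 23 + 14 = 37
10: |-9| + |-23| = 9 + 23 = 32
11: |-9| + |16| = 9 + 16 = 25
12: |-8| + |-40| = 8 + 40 = 48
13: |-2| + |19| = 2 + 19 = 21
14: |20| + |-16| = 20 + 16 = 36
Threshold 34: 5 (13), 13 (21), 11 (25), 10 (32) are within range.

5, 13, 11, 10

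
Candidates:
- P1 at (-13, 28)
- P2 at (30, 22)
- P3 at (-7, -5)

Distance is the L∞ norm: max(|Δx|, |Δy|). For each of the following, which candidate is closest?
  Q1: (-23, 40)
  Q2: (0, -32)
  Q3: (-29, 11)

Q1→P1; Q2→P3; Q3→P1

Q1 at (-23, 40):
  P1: max(|10|, |-12|) = 12
  P2: max(|53|, |-18|) = 53
  P3: max(|16|, |-45|) = 45
  → nearest: P1 (12)
Q2 at (0, -32):
  P1: max(|-13|, |60|) = 60
  P2: max(|30|, |54|) = 54
  P3: max(|-7|, |27|) = 27
  → nearest: P3 (27)
Q3 at (-29, 11):
  P1: max(|16|, |17|) = 17
  P2: max(|59|, |11|) = 59
  P3: max(|22|, |-16|) = 22
  → nearest: P1 (17)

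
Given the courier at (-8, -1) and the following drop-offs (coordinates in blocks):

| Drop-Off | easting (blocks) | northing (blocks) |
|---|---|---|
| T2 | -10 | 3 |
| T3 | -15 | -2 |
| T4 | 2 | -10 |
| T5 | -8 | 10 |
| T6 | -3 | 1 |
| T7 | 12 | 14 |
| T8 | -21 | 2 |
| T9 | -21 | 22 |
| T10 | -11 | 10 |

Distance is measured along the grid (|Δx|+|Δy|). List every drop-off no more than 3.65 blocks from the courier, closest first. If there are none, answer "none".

Distances from (-8, -1):
T2: 6 blocks
T3: 8 blocks
T4: 19 blocks
T5: 11 blocks
T6: 7 blocks
T7: 35 blocks
T8: 16 blocks
T9: 36 blocks
T10: 14 blocks
Threshold 3.65 blocks: none within range.

none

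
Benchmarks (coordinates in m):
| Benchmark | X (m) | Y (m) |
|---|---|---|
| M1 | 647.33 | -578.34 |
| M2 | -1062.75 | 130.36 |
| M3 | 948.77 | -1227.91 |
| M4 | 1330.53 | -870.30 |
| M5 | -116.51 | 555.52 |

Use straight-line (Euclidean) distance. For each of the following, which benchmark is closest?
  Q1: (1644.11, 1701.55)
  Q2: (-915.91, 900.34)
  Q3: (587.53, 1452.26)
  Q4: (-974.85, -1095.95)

Q1 at (1644.11, 1701.55):
  M1: √((-996.78)² + (-2279.89)²) = √(993570.3684 + 5197898.4121) = 2488.27 m
  M2: √((-2706.86)² + (-1571.19)²) = √(7327091.0596 + 2468638.0161) = 3129.81 m
  M3: √((-695.34)² + (-2929.46)²) = √(483497.7156 + 8581735.8916) = 3010.85 m
  M4: √((-313.58)² + (-2571.85)²) = √(98332.4164 + 6614412.4225) = 2590.90 m
  M5: √((-1760.62)² + (-1146.03)²) = √(3099782.7844 + 1313384.7609) = 2100.75 m
  → nearest: M5 (2100.75 m)
Q2 at (-915.91, 900.34):
  M1: √((1563.24)² + (-1478.68)²) = √(2443719.2976 + 2186494.5424) = 2151.79 m
  M2: √((-146.84)² + (-769.98)²) = √(21561.9856 + 592869.2004) = 783.86 m
  M3: √((1864.68)² + (-2128.25)²) = √(3477031.5024 + 4529448.0625) = 2829.57 m
  M4: √((2246.44)² + (-1770.64)²) = √(5046492.6736 + 3135166.0096) = 2860.36 m
  M5: √((799.40)² + (-344.82)²) = √(639040.3600 + 118900.8324) = 870.60 m
  → nearest: M2 (783.86 m)
Q3 at (587.53, 1452.26):
  M1: √((59.80)² + (-2030.60)²) = √(3576.0400 + 4123336.3600) = 2031.48 m
  M2: √((-1650.28)² + (-1321.90)²) = √(2723424.0784 + 1747419.6100) = 2114.44 m
  M3: √((361.24)² + (-2680.17)²) = √(130494.3376 + 7183311.2289) = 2704.40 m
  M4: √((743.00)² + (-2322.56)²) = √(552049.0000 + 5394284.9536) = 2438.51 m
  M5: √((-704.04)² + (-896.74)²) = √(495672.3216 + 804142.6276) = 1140.09 m
  → nearest: M5 (1140.09 m)
Q4 at (-974.85, -1095.95):
  M1: √((1622.18)² + (517.61)²) = √(2631467.9524 + 267920.1121) = 1702.76 m
  M2: √((-87.90)² + (1226.31)²) = √(7726.4100 + 1503836.2161) = 1229.46 m
  M3: √((1923.62)² + (-131.96)²) = √(3700313.9044 + 17413.4416) = 1928.14 m
  M4: √((2305.38)² + (225.65)²) = √(5314776.9444 + 50917.9225) = 2316.40 m
  M5: √((858.34)² + (1651.47)²) = √(736747.5556 + 2727353.1609) = 1861.21 m
  → nearest: M2 (1229.46 m)

Q1→M5; Q2→M2; Q3→M5; Q4→M2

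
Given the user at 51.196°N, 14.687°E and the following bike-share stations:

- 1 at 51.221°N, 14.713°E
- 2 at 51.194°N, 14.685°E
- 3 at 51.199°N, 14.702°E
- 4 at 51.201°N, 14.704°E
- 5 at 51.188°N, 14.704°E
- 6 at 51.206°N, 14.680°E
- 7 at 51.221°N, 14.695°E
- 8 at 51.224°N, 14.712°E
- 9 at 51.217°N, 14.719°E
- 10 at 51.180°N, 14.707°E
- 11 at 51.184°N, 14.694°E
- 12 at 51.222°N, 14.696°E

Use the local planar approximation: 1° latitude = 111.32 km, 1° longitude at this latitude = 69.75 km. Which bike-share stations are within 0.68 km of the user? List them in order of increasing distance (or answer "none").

Distances from 51.196°N, 14.687°E:
1: 3.322 km
2: 0.263 km
3: 1.098 km
4: 1.310 km
5: 1.483 km
6: 1.216 km
7: 2.838 km
8: 3.572 km
9: 3.232 km
10: 2.262 km
11: 1.422 km
12: 2.962 km
Threshold 0.68 km: 2 (0.263 km) is within range.

2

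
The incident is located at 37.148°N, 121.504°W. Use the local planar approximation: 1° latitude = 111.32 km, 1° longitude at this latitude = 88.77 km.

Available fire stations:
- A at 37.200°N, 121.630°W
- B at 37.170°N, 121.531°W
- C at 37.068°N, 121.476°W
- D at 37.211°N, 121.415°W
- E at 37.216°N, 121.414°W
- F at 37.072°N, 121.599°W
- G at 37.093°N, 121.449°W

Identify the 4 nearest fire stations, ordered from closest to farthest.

Distances from 37.148°N, 121.504°W:
A: √((0.052·111.32)² + (-0.126·88.77)²) = √(33.50835 + 125.10467) = 12.594 km
B: √((0.022·111.32)² + (-0.027·88.77)²) = √(5.99780 + 5.74460) = 3.427 km
C: √((-0.080·111.32)² + (0.028·88.77)²) = √(79.30971 + 6.17801) = 9.246 km
D: √((0.063·111.32)² + (0.089·88.77)²) = √(49.18441 + 62.41837) = 10.564 km
E: √((0.068·111.32)² + (0.090·88.77)²) = √(57.30127 + 63.82891) = 11.006 km
F: √((-0.076·111.32)² + (-0.095·88.77)²) = √(71.57701 + 71.11802) = 11.946 km
G: √((-0.055·111.32)² + (0.055·88.77)²) = √(37.48623 + 23.83734) = 7.831 km
Sorted: B (3.427 km) < G (7.831 km) < C (9.246 km) < D (10.564 km) < E (11.006 km) < F (11.946 km) < …

B, G, C, D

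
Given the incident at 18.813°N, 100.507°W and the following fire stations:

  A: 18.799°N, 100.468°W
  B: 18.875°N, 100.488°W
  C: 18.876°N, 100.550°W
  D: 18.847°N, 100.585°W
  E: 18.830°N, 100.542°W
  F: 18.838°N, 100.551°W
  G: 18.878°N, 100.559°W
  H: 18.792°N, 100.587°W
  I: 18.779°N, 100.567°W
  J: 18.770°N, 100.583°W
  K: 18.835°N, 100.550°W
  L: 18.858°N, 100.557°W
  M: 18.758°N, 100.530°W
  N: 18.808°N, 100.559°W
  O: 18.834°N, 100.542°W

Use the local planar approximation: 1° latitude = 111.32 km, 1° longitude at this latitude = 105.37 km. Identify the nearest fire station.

Distances from 18.813°N, 100.507°W:
A: √((-0.014·111.32)² + (0.039·105.37)²) = √(2.42886 + 16.88741) = 4.395 km
B: √((0.062·111.32)² + (0.019·105.37)²) = √(47.63540 + 4.00812) = 7.186 km
C: √((0.063·111.32)² + (-0.043·105.37)²) = √(49.18441 + 20.52915) = 8.349 km
D: √((0.034·111.32)² + (-0.078·105.37)²) = √(14.32532 + 67.54966) = 9.048 km
E: √((0.017·111.32)² + (-0.035·105.37)²) = √(3.58133 + 13.60098) = 4.145 km
F: √((0.025·111.32)² + (-0.044·105.37)²) = √(7.74509 + 21.49509) = 5.407 km
G: √((0.065·111.32)² + (-0.052·105.37)²) = √(52.35680 + 30.02207) = 9.076 km
H: √((-0.021·111.32)² + (-0.080·105.37)²) = √(5.46493 + 71.05816) = 8.748 km
I: √((-0.034·111.32)² + (-0.060·105.37)²) = √(14.32532 + 39.97021) = 7.369 km
J: √((-0.043·111.32)² + (-0.076·105.37)²) = √(22.91307 + 64.12999) = 9.330 km
K: √((0.022·111.32)² + (-0.043·105.37)²) = √(5.99780 + 20.52915) = 5.150 km
L: √((0.045·111.32)² + (-0.050·105.37)²) = √(25.09409 + 27.75709) = 7.270 km
M: √((-0.055·111.32)² + (-0.023·105.37)²) = √(37.48623 + 5.87340) = 6.585 km
N: √((-0.005·111.32)² + (-0.052·105.37)²) = √(0.30980 + 30.02207) = 5.507 km
O: √((0.021·111.32)² + (-0.035·105.37)²) = √(5.46493 + 13.60098) = 4.366 km
Minimum: E at 4.145 km.

E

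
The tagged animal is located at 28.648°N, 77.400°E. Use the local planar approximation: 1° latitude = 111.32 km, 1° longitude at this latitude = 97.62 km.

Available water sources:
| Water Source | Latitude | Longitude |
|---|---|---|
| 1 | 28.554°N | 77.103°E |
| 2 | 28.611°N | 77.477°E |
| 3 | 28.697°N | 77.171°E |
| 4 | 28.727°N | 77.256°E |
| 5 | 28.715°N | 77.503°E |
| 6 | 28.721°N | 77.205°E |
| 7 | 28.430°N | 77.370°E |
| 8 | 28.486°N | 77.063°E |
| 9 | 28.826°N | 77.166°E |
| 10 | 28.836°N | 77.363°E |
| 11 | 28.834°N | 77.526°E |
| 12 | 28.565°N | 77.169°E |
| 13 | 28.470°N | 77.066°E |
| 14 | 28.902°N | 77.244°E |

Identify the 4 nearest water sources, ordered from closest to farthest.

2, 5, 4, 6

Distances from 28.648°N, 77.400°E:
1: √((-0.094·111.32)² + (-0.297·97.62)²) = √(109.49697 + 840.60217) = 30.824 km
2: √((-0.037·111.32)² + (0.077·97.62)²) = √(16.96484 + 56.50138) = 8.571 km
3: √((0.049·111.32)² + (-0.229·97.62)²) = √(29.75353 + 499.74513) = 23.011 km
4: √((0.079·111.32)² + (-0.144·97.62)²) = √(77.33936 + 197.60712) = 16.582 km
5: √((0.067·111.32)² + (0.103·97.62)²) = √(55.62833 + 101.10021) = 12.519 km
6: √((0.073·111.32)² + (-0.195·97.62)²) = √(66.03773 + 362.36549) = 20.698 km
7: √((-0.218·111.32)² + (-0.030·97.62)²) = √(588.92418 + 8.57670) = 24.444 km
8: √((-0.162·111.32)² + (-0.337·97.62)²) = √(325.21939 + 1082.27446) = 37.517 km
9: √((0.178·111.32)² + (-0.234·97.62)²) = √(392.63264 + 521.80630) = 30.240 km
10: √((0.188·111.32)² + (-0.037·97.62)²) = √(437.98788 + 13.04611) = 21.238 km
11: √((0.186·111.32)² + (0.126·97.62)²) = √(428.71856 + 151.29295) = 24.083 km
12: √((-0.083·111.32)² + (-0.231·97.62)²) = √(85.36947 + 508.51242) = 24.370 km
13: √((-0.178·111.32)² + (-0.334·97.62)²) = √(392.63264 + 1063.09124) = 38.154 km
14: √((0.254·111.32)² + (-0.156·97.62)²) = √(799.49146 + 231.91391) = 32.116 km
Sorted: 2 (8.571 km) < 5 (12.519 km) < 4 (16.582 km) < 6 (20.698 km) < 10 (21.238 km) < 3 (23.011 km) < …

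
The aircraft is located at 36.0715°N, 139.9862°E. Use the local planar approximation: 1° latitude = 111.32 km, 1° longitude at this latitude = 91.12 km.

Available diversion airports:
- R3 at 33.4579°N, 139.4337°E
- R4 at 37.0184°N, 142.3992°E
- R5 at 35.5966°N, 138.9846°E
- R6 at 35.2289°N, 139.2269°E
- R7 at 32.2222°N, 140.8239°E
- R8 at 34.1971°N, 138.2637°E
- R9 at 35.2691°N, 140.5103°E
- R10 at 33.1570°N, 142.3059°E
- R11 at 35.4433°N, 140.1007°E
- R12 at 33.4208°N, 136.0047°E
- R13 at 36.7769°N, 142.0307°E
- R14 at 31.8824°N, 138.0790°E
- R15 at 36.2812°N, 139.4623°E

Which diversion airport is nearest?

R15

Distances from 36.0715°N, 139.9862°E:
R3: √((-2.6136·111.32)² + (-0.5525·91.12)²) = √(84649.546985 + 2534.498198) = 295.2694 km
R4: √((0.9469·111.32)² + (2.4130·91.12)²) = √(11111.037886 + 48343.942641) = 243.8339 km
R5: √((-0.4749·111.32)² + (-1.0016·91.12)²) = √(2794.799999 + 8329.444789) = 105.4715 km
R6: √((-0.8426·111.32)² + (-0.7593·91.12)²) = √(8798.108326 + 4786.898533) = 116.5547 km
R7: √((-3.8493·111.32)² + (0.8377·91.12)²) = √(183615.743149 + 5826.455757) = 435.2496 km
R8: √((-1.8744·111.32)² + (-1.7225·91.12)²) = √(43538.247766 + 24634.620898) = 261.0993 km
R9: √((-0.8024·111.32)² + (0.5241·91.12)²) = √(7978.628342 + 2280.634772) = 101.2880 km
R10: √((-2.9145·111.32)² + (2.3197·91.12)²) = √(105262.702208 + 44677.726696) = 387.2214 km
R11: √((-0.6282·111.32)² + (0.1145·91.12)²) = √(4890.376090 + 108.852497) = 70.7052 km
R12: √((-2.6507·111.32)² + (-3.9815·91.12)²) = √(87069.800924 + 131619.689601) = 467.6425 km
R13: √((0.7054·111.32)² + (2.0445·91.12)²) = √(6166.195727 + 34705.767411) = 202.1682 km
R14: √((-4.1891·111.32)² + (-1.9072·91.12)²) = √(217464.239688 + 30200.900900) = 497.6597 km
R15: √((0.2097·111.32)² + (-0.5239·91.12)²) = √(544.933185 + 2278.894494) = 53.1397 km
Minimum: R15 at 53.1397 km.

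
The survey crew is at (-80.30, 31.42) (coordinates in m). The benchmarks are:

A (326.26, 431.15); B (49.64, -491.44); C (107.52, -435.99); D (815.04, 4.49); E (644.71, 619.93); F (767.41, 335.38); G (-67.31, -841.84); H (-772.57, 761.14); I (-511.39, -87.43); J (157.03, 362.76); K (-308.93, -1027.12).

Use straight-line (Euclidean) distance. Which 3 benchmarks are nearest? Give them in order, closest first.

Distances from (-80.30, 31.42):
A: √((406.56)² + (399.73)²) = √(165291.0336 + 159784.0729) = 570.15 m
B: √((129.94)² + (-522.86)²) = √(16884.4036 + 273382.5796) = 538.76 m
C: √((187.82)² + (-467.41)²) = √(35276.3524 + 218472.1081) = 503.73 m
D: √((895.34)² + (-26.93)²) = √(801633.7156 + 725.2249) = 895.74 m
E: √((725.01)² + (588.51)²) = √(525639.5001 + 346344.0201) = 933.80 m
F: √((847.71)² + (303.96)²) = √(718612.2441 + 92391.6816) = 900.56 m
G: √((12.99)² + (-873.26)²) = √(168.7401 + 762583.0276) = 873.36 m
H: √((-692.27)² + (729.72)²) = √(479237.7529 + 532491.2784) = 1005.85 m
I: √((-431.09)² + (-118.85)²) = √(185838.5881 + 14125.3225) = 447.17 m
J: √((237.33)² + (331.34)²) = √(56325.5289 + 109786.1956) = 407.57 m
K: √((-228.63)² + (-1058.54)²) = √(52271.6769 + 1120506.9316) = 1082.95 m
Sorted: J (407.57 m) < I (447.17 m) < C (503.73 m) < B (538.76 m) < A (570.15 m) < …

J, I, C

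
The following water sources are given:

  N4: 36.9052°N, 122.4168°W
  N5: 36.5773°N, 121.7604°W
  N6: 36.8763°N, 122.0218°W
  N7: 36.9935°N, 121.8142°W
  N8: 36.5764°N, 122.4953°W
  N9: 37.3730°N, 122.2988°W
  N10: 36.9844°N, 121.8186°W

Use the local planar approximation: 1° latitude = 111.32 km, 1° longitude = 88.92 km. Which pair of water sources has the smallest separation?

N7 and N10

Pairwise distances:
N7–N10: 1.0859 km
N6–N10: 21.7090 km
N6–N7: 22.6049 km
N4–N6: 35.2704 km
N4–N8: 37.2617 km
N5–N6: 40.5973 km
N5–N10: 45.6129 km
N5–N7: 46.5777 km
N4–N9: 53.1220 km
N6–N8: 53.7333 km
N4–N10: 53.9177 km
N4–N7: 54.4773 km
N7–N9: 60.3450 km
N6–N9: 60.5306 km
N9–N10: 60.7830 km
N5–N8: 65.3474 km
N4–N5: 68.8411 km
N8–N10: 75.3892 km
N7–N8: 76.3139 km
N8–N9: 90.3825 km
N5–N9: 100.6872 km
Closest pair: N7–N10 at 1.0859 km.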